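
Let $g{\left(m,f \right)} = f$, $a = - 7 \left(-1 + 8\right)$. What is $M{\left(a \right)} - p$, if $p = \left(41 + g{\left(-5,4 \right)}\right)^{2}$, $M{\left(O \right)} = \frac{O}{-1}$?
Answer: $-1976$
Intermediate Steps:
$a = -49$ ($a = \left(-7\right) 7 = -49$)
$M{\left(O \right)} = - O$ ($M{\left(O \right)} = O \left(-1\right) = - O$)
$p = 2025$ ($p = \left(41 + 4\right)^{2} = 45^{2} = 2025$)
$M{\left(a \right)} - p = \left(-1\right) \left(-49\right) - 2025 = 49 - 2025 = -1976$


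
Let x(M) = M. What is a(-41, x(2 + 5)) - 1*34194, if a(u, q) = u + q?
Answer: -34228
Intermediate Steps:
a(u, q) = q + u
a(-41, x(2 + 5)) - 1*34194 = ((2 + 5) - 41) - 1*34194 = (7 - 41) - 34194 = -34 - 34194 = -34228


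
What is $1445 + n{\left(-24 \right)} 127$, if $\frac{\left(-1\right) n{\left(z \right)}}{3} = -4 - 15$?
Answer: $8684$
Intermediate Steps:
$n{\left(z \right)} = 57$ ($n{\left(z \right)} = - 3 \left(-4 - 15\right) = \left(-3\right) \left(-19\right) = 57$)
$1445 + n{\left(-24 \right)} 127 = 1445 + 57 \cdot 127 = 1445 + 7239 = 8684$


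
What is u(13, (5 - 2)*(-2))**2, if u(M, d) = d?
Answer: 36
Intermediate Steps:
u(13, (5 - 2)*(-2))**2 = ((5 - 2)*(-2))**2 = (3*(-2))**2 = (-6)**2 = 36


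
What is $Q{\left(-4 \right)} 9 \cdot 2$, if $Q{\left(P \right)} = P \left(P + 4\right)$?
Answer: $0$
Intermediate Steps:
$Q{\left(P \right)} = P \left(4 + P\right)$
$Q{\left(-4 \right)} 9 \cdot 2 = - 4 \left(4 - 4\right) 9 \cdot 2 = \left(-4\right) 0 \cdot 18 = 0 \cdot 18 = 0$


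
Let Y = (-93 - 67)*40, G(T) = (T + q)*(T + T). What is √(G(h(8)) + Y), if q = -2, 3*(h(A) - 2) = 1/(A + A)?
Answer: 19*I*√40846/48 ≈ 80.0*I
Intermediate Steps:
h(A) = 2 + 1/(6*A) (h(A) = 2 + 1/(3*(A + A)) = 2 + 1/(3*((2*A))) = 2 + (1/(2*A))/3 = 2 + 1/(6*A))
G(T) = 2*T*(-2 + T) (G(T) = (T - 2)*(T + T) = (-2 + T)*(2*T) = 2*T*(-2 + T))
Y = -6400 (Y = -160*40 = -6400)
√(G(h(8)) + Y) = √(2*(2 + (⅙)/8)*(-2 + (2 + (⅙)/8)) - 6400) = √(2*(2 + (⅙)*(⅛))*(-2 + (2 + (⅙)*(⅛))) - 6400) = √(2*(2 + 1/48)*(-2 + (2 + 1/48)) - 6400) = √(2*(97/48)*(-2 + 97/48) - 6400) = √(2*(97/48)*(1/48) - 6400) = √(97/1152 - 6400) = √(-7372703/1152) = 19*I*√40846/48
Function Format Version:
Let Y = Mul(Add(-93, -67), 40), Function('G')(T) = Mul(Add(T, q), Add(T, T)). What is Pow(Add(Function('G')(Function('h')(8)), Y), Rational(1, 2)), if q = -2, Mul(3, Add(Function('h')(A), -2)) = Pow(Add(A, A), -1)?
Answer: Mul(Rational(19, 48), I, Pow(40846, Rational(1, 2))) ≈ Mul(80.000, I)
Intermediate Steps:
Function('h')(A) = Add(2, Mul(Rational(1, 6), Pow(A, -1))) (Function('h')(A) = Add(2, Mul(Rational(1, 3), Pow(Add(A, A), -1))) = Add(2, Mul(Rational(1, 3), Pow(Mul(2, A), -1))) = Add(2, Mul(Rational(1, 3), Mul(Rational(1, 2), Pow(A, -1)))) = Add(2, Mul(Rational(1, 6), Pow(A, -1))))
Function('G')(T) = Mul(2, T, Add(-2, T)) (Function('G')(T) = Mul(Add(T, -2), Add(T, T)) = Mul(Add(-2, T), Mul(2, T)) = Mul(2, T, Add(-2, T)))
Y = -6400 (Y = Mul(-160, 40) = -6400)
Pow(Add(Function('G')(Function('h')(8)), Y), Rational(1, 2)) = Pow(Add(Mul(2, Add(2, Mul(Rational(1, 6), Pow(8, -1))), Add(-2, Add(2, Mul(Rational(1, 6), Pow(8, -1))))), -6400), Rational(1, 2)) = Pow(Add(Mul(2, Add(2, Mul(Rational(1, 6), Rational(1, 8))), Add(-2, Add(2, Mul(Rational(1, 6), Rational(1, 8))))), -6400), Rational(1, 2)) = Pow(Add(Mul(2, Add(2, Rational(1, 48)), Add(-2, Add(2, Rational(1, 48)))), -6400), Rational(1, 2)) = Pow(Add(Mul(2, Rational(97, 48), Add(-2, Rational(97, 48))), -6400), Rational(1, 2)) = Pow(Add(Mul(2, Rational(97, 48), Rational(1, 48)), -6400), Rational(1, 2)) = Pow(Add(Rational(97, 1152), -6400), Rational(1, 2)) = Pow(Rational(-7372703, 1152), Rational(1, 2)) = Mul(Rational(19, 48), I, Pow(40846, Rational(1, 2)))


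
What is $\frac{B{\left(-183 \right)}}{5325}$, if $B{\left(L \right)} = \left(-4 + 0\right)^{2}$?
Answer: $\frac{16}{5325} \approx 0.0030047$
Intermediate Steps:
$B{\left(L \right)} = 16$ ($B{\left(L \right)} = \left(-4\right)^{2} = 16$)
$\frac{B{\left(-183 \right)}}{5325} = \frac{16}{5325}$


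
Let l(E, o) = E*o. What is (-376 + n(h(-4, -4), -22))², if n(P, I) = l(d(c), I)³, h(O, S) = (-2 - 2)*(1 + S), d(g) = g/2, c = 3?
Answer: 1318633969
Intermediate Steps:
d(g) = g/2 (d(g) = g*(½) = g/2)
h(O, S) = -4 - 4*S (h(O, S) = -4*(1 + S) = -4 - 4*S)
n(P, I) = 27*I³/8 (n(P, I) = (((½)*3)*I)³ = (3*I/2)³ = 27*I³/8)
(-376 + n(h(-4, -4), -22))² = (-376 + (27/8)*(-22)³)² = (-376 + (27/8)*(-10648))² = (-376 - 35937)² = (-36313)² = 1318633969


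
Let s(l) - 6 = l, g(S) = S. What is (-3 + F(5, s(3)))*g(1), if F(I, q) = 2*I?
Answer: 7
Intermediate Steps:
s(l) = 6 + l
(-3 + F(5, s(3)))*g(1) = (-3 + 2*5)*1 = (-3 + 10)*1 = 7*1 = 7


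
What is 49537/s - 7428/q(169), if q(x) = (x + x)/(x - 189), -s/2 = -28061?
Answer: 4177113913/9484618 ≈ 440.41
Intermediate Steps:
s = 56122 (s = -2*(-28061) = 56122)
q(x) = 2*x/(-189 + x) (q(x) = (2*x)/(-189 + x) = 2*x/(-189 + x))
49537/s - 7428/q(169) = 49537/56122 - 7428/(2*169/(-189 + 169)) = 49537*(1/56122) - 7428/(2*169/(-20)) = 49537/56122 - 7428/(2*169*(-1/20)) = 49537/56122 - 7428/(-169/10) = 49537/56122 - 7428*(-10/169) = 49537/56122 + 74280/169 = 4177113913/9484618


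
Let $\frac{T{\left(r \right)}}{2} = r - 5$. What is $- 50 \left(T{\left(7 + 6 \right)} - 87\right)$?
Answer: $3550$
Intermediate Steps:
$T{\left(r \right)} = -10 + 2 r$ ($T{\left(r \right)} = 2 \left(r - 5\right) = 2 \left(-5 + r\right) = -10 + 2 r$)
$- 50 \left(T{\left(7 + 6 \right)} - 87\right) = - 50 \left(\left(-10 + 2 \left(7 + 6\right)\right) - 87\right) = - 50 \left(\left(-10 + 2 \cdot 13\right) - 87\right) = - 50 \left(\left(-10 + 26\right) - 87\right) = - 50 \left(16 - 87\right) = \left(-50\right) \left(-71\right) = 3550$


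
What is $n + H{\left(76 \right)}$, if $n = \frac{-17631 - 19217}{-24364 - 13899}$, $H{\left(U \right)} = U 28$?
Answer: $\frac{81460512}{38263} \approx 2129.0$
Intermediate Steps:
$H{\left(U \right)} = 28 U$
$n = \frac{36848}{38263}$ ($n = - \frac{36848}{-38263} = \left(-36848\right) \left(- \frac{1}{38263}\right) = \frac{36848}{38263} \approx 0.96302$)
$n + H{\left(76 \right)} = \frac{36848}{38263} + 28 \cdot 76 = \frac{36848}{38263} + 2128 = \frac{81460512}{38263}$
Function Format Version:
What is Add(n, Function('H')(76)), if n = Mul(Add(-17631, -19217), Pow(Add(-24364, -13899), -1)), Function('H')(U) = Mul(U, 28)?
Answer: Rational(81460512, 38263) ≈ 2129.0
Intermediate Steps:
Function('H')(U) = Mul(28, U)
n = Rational(36848, 38263) (n = Mul(-36848, Pow(-38263, -1)) = Mul(-36848, Rational(-1, 38263)) = Rational(36848, 38263) ≈ 0.96302)
Add(n, Function('H')(76)) = Add(Rational(36848, 38263), Mul(28, 76)) = Add(Rational(36848, 38263), 2128) = Rational(81460512, 38263)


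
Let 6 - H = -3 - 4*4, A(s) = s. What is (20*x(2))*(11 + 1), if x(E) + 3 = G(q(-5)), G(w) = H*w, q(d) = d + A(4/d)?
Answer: -35520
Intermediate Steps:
H = 25 (H = 6 - (-3 - 4*4) = 6 - (-3 - 16) = 6 - 1*(-19) = 6 + 19 = 25)
q(d) = d + 4/d
G(w) = 25*w
x(E) = -148 (x(E) = -3 + 25*(-5 + 4/(-5)) = -3 + 25*(-5 + 4*(-⅕)) = -3 + 25*(-5 - ⅘) = -3 + 25*(-29/5) = -3 - 145 = -148)
(20*x(2))*(11 + 1) = (20*(-148))*(11 + 1) = -2960*12 = -35520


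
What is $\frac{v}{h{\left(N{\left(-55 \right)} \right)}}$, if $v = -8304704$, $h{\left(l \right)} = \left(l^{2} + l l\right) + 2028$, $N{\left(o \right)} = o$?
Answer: $- \frac{4152352}{4039} \approx -1028.1$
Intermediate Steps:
$h{\left(l \right)} = 2028 + 2 l^{2}$ ($h{\left(l \right)} = \left(l^{2} + l^{2}\right) + 2028 = 2 l^{2} + 2028 = 2028 + 2 l^{2}$)
$\frac{v}{h{\left(N{\left(-55 \right)} \right)}} = - \frac{8304704}{2028 + 2 \left(-55\right)^{2}} = - \frac{8304704}{2028 + 2 \cdot 3025} = - \frac{8304704}{2028 + 6050} = - \frac{8304704}{8078} = \left(-8304704\right) \frac{1}{8078} = - \frac{4152352}{4039}$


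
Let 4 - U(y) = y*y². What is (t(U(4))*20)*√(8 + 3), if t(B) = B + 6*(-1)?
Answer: -1320*√11 ≈ -4377.9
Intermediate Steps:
U(y) = 4 - y³ (U(y) = 4 - y*y² = 4 - y³)
t(B) = -6 + B (t(B) = B - 6 = -6 + B)
(t(U(4))*20)*√(8 + 3) = ((-6 + (4 - 1*4³))*20)*√(8 + 3) = ((-6 + (4 - 1*64))*20)*√11 = ((-6 + (4 - 64))*20)*√11 = ((-6 - 60)*20)*√11 = (-66*20)*√11 = -1320*√11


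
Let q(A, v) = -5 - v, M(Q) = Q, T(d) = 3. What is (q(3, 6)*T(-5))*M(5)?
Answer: -165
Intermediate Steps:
(q(3, 6)*T(-5))*M(5) = ((-5 - 1*6)*3)*5 = ((-5 - 6)*3)*5 = -11*3*5 = -33*5 = -165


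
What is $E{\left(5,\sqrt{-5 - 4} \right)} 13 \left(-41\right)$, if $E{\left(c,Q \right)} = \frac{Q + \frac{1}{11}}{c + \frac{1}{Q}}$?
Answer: $\frac{14391}{1243} - \frac{396552 i}{1243} \approx 11.578 - 319.03 i$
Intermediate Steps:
$E{\left(c,Q \right)} = \frac{\frac{1}{11} + Q}{c + \frac{1}{Q}}$ ($E{\left(c,Q \right)} = \frac{Q + \frac{1}{11}}{c + \frac{1}{Q}} = \frac{\frac{1}{11} + Q}{c + \frac{1}{Q}}$)
$E{\left(5,\sqrt{-5 - 4} \right)} 13 \left(-41\right) = \frac{\sqrt{-5 - 4} \left(1 + 11 \sqrt{-5 - 4}\right)}{11 \left(1 + \sqrt{-5 - 4} \cdot 5\right)} 13 \left(-41\right) = \frac{\sqrt{-9} \left(1 + 11 \sqrt{-9}\right)}{11 \left(1 + \sqrt{-9} \cdot 5\right)} 13 \left(-41\right) = \frac{3 i \left(1 + 11 \cdot 3 i\right)}{11 \left(1 + 3 i 5\right)} 13 \left(-41\right) = \frac{3 i \left(1 + 33 i\right)}{11 \left(1 + 15 i\right)} 13 \left(-41\right) = \frac{3 i \frac{1 - 15 i}{226} \left(1 + 33 i\right)}{11} \cdot 13 \left(-41\right) = \frac{3 i \left(1 - 15 i\right) \left(1 + 33 i\right)}{2486} \cdot 13 \left(-41\right) = \frac{39 i \left(1 - 15 i\right) \left(1 + 33 i\right)}{2486} \left(-41\right) = - \frac{1599 i \left(1 - 15 i\right) \left(1 + 33 i\right)}{2486}$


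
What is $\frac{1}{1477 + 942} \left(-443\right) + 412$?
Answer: $\frac{996185}{2419} \approx 411.82$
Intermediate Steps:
$\frac{1}{1477 + 942} \left(-443\right) + 412 = \frac{1}{2419} \left(-443\right) + 412 = - \frac{443}{2419} + 412 = \frac{996185}{2419}$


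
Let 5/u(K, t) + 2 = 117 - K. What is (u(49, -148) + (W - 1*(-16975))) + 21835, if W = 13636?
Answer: 3461441/66 ≈ 52446.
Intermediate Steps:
u(K, t) = 5/(115 - K) (u(K, t) = 5/(-2 + (117 - K)) = 5/(115 - K))
(u(49, -148) + (W - 1*(-16975))) + 21835 = (-5/(-115 + 49) + (13636 - 1*(-16975))) + 21835 = (-5/(-66) + (13636 + 16975)) + 21835 = (-5*(-1/66) + 30611) + 21835 = (5/66 + 30611) + 21835 = 2020331/66 + 21835 = 3461441/66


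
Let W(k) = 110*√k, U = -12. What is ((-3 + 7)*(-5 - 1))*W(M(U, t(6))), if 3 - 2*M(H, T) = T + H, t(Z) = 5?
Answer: -2640*√5 ≈ -5903.2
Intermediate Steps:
M(H, T) = 3/2 - H/2 - T/2 (M(H, T) = 3/2 - (T + H)/2 = 3/2 - (H + T)/2 = 3/2 + (-H/2 - T/2) = 3/2 - H/2 - T/2)
((-3 + 7)*(-5 - 1))*W(M(U, t(6))) = ((-3 + 7)*(-5 - 1))*(110*√(3/2 - ½*(-12) - ½*5)) = (4*(-6))*(110*√(3/2 + 6 - 5/2)) = -2640*√5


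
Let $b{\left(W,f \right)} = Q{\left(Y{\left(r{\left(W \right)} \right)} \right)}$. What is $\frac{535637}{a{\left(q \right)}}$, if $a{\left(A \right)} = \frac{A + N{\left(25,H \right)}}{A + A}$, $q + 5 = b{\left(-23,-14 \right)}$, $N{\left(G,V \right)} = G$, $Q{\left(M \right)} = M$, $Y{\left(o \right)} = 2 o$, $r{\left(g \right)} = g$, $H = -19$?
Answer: $\frac{27317487}{13} \approx 2.1013 \cdot 10^{6}$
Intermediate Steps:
$b{\left(W,f \right)} = 2 W$
$q = -51$ ($q = -5 + 2 \left(-23\right) = -5 - 46 = -51$)
$a{\left(A \right)} = \frac{25 + A}{2 A}$ ($a{\left(A \right)} = \frac{A + 25}{A + A} = \frac{25 + A}{2 A}$)
$\frac{535637}{a{\left(q \right)}} = \frac{535637}{\frac{1}{2} \frac{1}{-51} \left(25 - 51\right)} = \frac{535637}{\frac{1}{2} \left(- \frac{1}{51}\right) \left(-26\right)} = \frac{535637}{\frac{13}{51}} = 535637 \cdot \frac{51}{13} = \frac{27317487}{13}$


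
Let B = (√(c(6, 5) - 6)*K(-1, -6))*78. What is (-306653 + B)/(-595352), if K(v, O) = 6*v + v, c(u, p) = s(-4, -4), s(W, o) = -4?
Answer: 306653/595352 + 273*I*√10/297676 ≈ 0.51508 + 0.0029001*I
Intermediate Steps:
c(u, p) = -4
K(v, O) = 7*v
B = -546*I*√10 (B = (√(-4 - 6)*(7*(-1)))*78 = (√(-10)*(-7))*78 = ((I*√10)*(-7))*78 = -7*I*√10*78 = -546*I*√10 ≈ -1726.6*I)
(-306653 + B)/(-595352) = (-306653 - 546*I*√10)/(-595352) = (-306653 - 546*I*√10)*(-1/595352) = 306653/595352 + 273*I*√10/297676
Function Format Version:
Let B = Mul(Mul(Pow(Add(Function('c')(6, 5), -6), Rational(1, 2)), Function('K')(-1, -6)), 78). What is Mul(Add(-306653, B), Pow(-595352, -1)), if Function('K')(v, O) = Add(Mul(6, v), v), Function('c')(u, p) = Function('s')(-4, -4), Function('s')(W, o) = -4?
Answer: Add(Rational(306653, 595352), Mul(Rational(273, 297676), I, Pow(10, Rational(1, 2)))) ≈ Add(0.51508, Mul(0.0029001, I))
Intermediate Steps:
Function('c')(u, p) = -4
Function('K')(v, O) = Mul(7, v)
B = Mul(-546, I, Pow(10, Rational(1, 2))) (B = Mul(Mul(Pow(Add(-4, -6), Rational(1, 2)), Mul(7, -1)), 78) = Mul(Mul(Pow(-10, Rational(1, 2)), -7), 78) = Mul(Mul(Mul(I, Pow(10, Rational(1, 2))), -7), 78) = Mul(Mul(-7, I, Pow(10, Rational(1, 2))), 78) = Mul(-546, I, Pow(10, Rational(1, 2))) ≈ Mul(-1726.6, I))
Mul(Add(-306653, B), Pow(-595352, -1)) = Mul(Add(-306653, Mul(-546, I, Pow(10, Rational(1, 2)))), Pow(-595352, -1)) = Mul(Add(-306653, Mul(-546, I, Pow(10, Rational(1, 2)))), Rational(-1, 595352)) = Add(Rational(306653, 595352), Mul(Rational(273, 297676), I, Pow(10, Rational(1, 2))))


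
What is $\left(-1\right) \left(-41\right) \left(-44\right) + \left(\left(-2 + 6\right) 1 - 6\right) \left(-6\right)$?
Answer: $-1792$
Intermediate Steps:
$\left(-1\right) \left(-41\right) \left(-44\right) + \left(\left(-2 + 6\right) 1 - 6\right) \left(-6\right) = 41 \left(-44\right) + \left(4 \cdot 1 - 6\right) \left(-6\right) = -1804 + \left(4 - 6\right) \left(-6\right) = -1804 - -12 = -1804 + 12 = -1792$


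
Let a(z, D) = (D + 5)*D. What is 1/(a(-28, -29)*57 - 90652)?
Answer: -1/50980 ≈ -1.9616e-5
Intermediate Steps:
a(z, D) = D*(5 + D) (a(z, D) = (5 + D)*D = D*(5 + D))
1/(a(-28, -29)*57 - 90652) = 1/(-29*(5 - 29)*57 - 90652) = 1/(-29*(-24)*57 - 90652) = 1/(696*57 - 90652) = 1/(39672 - 90652) = 1/(-50980) = -1/50980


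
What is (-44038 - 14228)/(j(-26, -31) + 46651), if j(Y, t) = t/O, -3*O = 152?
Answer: -681264/545465 ≈ -1.2490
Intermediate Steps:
O = -152/3 (O = -1/3*152 = -152/3 ≈ -50.667)
j(Y, t) = -3*t/152 (j(Y, t) = t/(-152/3) = t*(-3/152) = -3*t/152)
(-44038 - 14228)/(j(-26, -31) + 46651) = (-44038 - 14228)/(-3/152*(-31) + 46651) = -58266/(93/152 + 46651) = -58266/7091045/152 = -58266*152/7091045 = -681264/545465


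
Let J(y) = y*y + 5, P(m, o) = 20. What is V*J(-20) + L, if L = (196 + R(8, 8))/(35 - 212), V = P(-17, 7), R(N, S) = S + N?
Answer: 1433488/177 ≈ 8098.8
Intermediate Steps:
J(y) = 5 + y² (J(y) = y² + 5 = 5 + y²)
R(N, S) = N + S
V = 20
L = -212/177 (L = (196 + (8 + 8))/(35 - 212) = (196 + 16)/(-177) = 212*(-1/177) = -212/177 ≈ -1.1977)
V*J(-20) + L = 20*(5 + (-20)²) - 212/177 = 20*(5 + 400) - 212/177 = 20*405 - 212/177 = 8100 - 212/177 = 1433488/177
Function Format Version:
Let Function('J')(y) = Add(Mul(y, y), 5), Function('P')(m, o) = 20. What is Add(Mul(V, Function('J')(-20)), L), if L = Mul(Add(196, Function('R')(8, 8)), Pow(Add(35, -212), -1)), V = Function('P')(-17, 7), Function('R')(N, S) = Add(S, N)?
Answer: Rational(1433488, 177) ≈ 8098.8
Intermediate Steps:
Function('J')(y) = Add(5, Pow(y, 2)) (Function('J')(y) = Add(Pow(y, 2), 5) = Add(5, Pow(y, 2)))
Function('R')(N, S) = Add(N, S)
V = 20
L = Rational(-212, 177) (L = Mul(Add(196, Add(8, 8)), Pow(Add(35, -212), -1)) = Mul(Add(196, 16), Pow(-177, -1)) = Mul(212, Rational(-1, 177)) = Rational(-212, 177) ≈ -1.1977)
Add(Mul(V, Function('J')(-20)), L) = Add(Mul(20, Add(5, Pow(-20, 2))), Rational(-212, 177)) = Add(Mul(20, Add(5, 400)), Rational(-212, 177)) = Add(Mul(20, 405), Rational(-212, 177)) = Add(8100, Rational(-212, 177)) = Rational(1433488, 177)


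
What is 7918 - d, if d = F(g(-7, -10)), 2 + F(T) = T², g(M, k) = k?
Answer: 7820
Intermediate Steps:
F(T) = -2 + T²
d = 98 (d = -2 + (-10)² = -2 + 100 = 98)
7918 - d = 7918 - 1*98 = 7918 - 98 = 7820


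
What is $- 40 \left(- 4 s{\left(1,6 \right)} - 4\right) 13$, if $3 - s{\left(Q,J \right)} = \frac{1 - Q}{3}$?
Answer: $8320$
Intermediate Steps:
$s{\left(Q,J \right)} = \frac{8}{3} + \frac{Q}{3}$ ($s{\left(Q,J \right)} = 3 - \frac{1 - Q}{3} = 3 - \left(1 - Q\right) \frac{1}{3} = 3 - \left(\frac{1}{3} - \frac{Q}{3}\right) = 3 + \left(- \frac{1}{3} + \frac{Q}{3}\right) = \frac{8}{3} + \frac{Q}{3}$)
$- 40 \left(- 4 s{\left(1,6 \right)} - 4\right) 13 = - 40 \left(- 4 \left(\frac{8}{3} + \frac{1}{3} \cdot 1\right) - 4\right) 13 = - 40 \left(- 4 \left(\frac{8}{3} + \frac{1}{3}\right) - 4\right) 13 = - 40 \left(\left(-4\right) 3 - 4\right) 13 = - 40 \left(-12 - 4\right) 13 = \left(-40\right) \left(-16\right) 13 = 640 \cdot 13 = 8320$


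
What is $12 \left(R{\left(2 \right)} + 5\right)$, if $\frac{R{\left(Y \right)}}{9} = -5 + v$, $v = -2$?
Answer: $-696$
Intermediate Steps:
$R{\left(Y \right)} = -63$ ($R{\left(Y \right)} = 9 \left(-5 - 2\right) = 9 \left(-7\right) = -63$)
$12 \left(R{\left(2 \right)} + 5\right) = 12 \left(-63 + 5\right) = 12 \left(-58\right) = -696$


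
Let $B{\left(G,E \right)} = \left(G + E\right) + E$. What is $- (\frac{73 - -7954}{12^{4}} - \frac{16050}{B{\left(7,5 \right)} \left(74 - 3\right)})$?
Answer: $\frac{323124211}{25028352} \approx 12.91$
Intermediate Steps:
$B{\left(G,E \right)} = G + 2 E$ ($B{\left(G,E \right)} = \left(E + G\right) + E = G + 2 E$)
$- (\frac{73 - -7954}{12^{4}} - \frac{16050}{B{\left(7,5 \right)} \left(74 - 3\right)}) = - (\frac{73 - -7954}{12^{4}} - \frac{16050}{\left(7 + 2 \cdot 5\right) \left(74 - 3\right)}) = - (\frac{73 + 7954}{20736} - \frac{16050}{\left(7 + 10\right) 71}) = - (8027 \cdot \frac{1}{20736} - \frac{16050}{17 \cdot 71}) = - (\frac{8027}{20736} - \frac{16050}{1207}) = \left(-1\right) \left(- \frac{323124211}{25028352}\right) = \frac{323124211}{25028352}$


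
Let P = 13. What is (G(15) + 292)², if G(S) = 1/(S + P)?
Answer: 66863329/784 ≈ 85285.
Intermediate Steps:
G(S) = 1/(13 + S) (G(S) = 1/(S + 13) = 1/(13 + S))
(G(15) + 292)² = (1/(13 + 15) + 292)² = (1/28 + 292)² = (8177/28)² = 66863329/784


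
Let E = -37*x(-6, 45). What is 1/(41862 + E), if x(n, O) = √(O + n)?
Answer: 13954/584124551 + 37*√39/1752373653 ≈ 2.4021e-5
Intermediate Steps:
E = -37*√39 (E = -37*√(45 - 6) = -37*√39 ≈ -231.06)
1/(41862 + E) = 1/(41862 - 37*√39)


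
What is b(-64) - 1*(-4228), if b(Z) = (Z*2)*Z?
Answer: 12420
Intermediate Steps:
b(Z) = 2*Z² (b(Z) = (2*Z)*Z = 2*Z²)
b(-64) - 1*(-4228) = 2*(-64)² - 1*(-4228) = 2*4096 + 4228 = 8192 + 4228 = 12420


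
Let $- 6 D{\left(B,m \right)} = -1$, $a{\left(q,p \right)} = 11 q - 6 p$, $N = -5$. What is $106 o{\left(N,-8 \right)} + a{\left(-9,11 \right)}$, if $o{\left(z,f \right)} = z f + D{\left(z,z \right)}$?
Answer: $\frac{12278}{3} \approx 4092.7$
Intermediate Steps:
$a{\left(q,p \right)} = - 6 p + 11 q$
$D{\left(B,m \right)} = \frac{1}{6}$ ($D{\left(B,m \right)} = \left(- \frac{1}{6}\right) \left(-1\right) = \frac{1}{6}$)
$o{\left(z,f \right)} = \frac{1}{6} + f z$ ($o{\left(z,f \right)} = z f + \frac{1}{6} = f z + \frac{1}{6} = \frac{1}{6} + f z$)
$106 o{\left(N,-8 \right)} + a{\left(-9,11 \right)} = 106 \left(\frac{1}{6} - -40\right) + \left(\left(-6\right) 11 + 11 \left(-9\right)\right) = 106 \left(\frac{1}{6} + 40\right) - 165 = 106 \cdot \frac{241}{6} - 165 = \frac{12773}{3} - 165 = \frac{12278}{3}$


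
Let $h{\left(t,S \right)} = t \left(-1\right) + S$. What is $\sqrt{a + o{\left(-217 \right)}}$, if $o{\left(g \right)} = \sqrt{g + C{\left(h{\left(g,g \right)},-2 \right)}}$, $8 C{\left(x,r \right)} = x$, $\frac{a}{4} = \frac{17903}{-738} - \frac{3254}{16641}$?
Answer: $\frac{\sqrt{-2736296950 + 27973521 i \sqrt{217}}}{5289} \approx 0.74263 + 9.9181 i$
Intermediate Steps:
$a = - \frac{66738950}{682281}$ ($a = 4 \left(\frac{17903}{-738} - \frac{3254}{16641}\right) = 4 \left(17903 \left(- \frac{1}{738}\right) - \frac{3254}{16641}\right) = 4 \left(- \frac{17903}{738} - \frac{3254}{16641}\right) = 4 \left(- \frac{33369475}{1364562}\right) = - \frac{66738950}{682281} \approx -97.817$)
$h{\left(t,S \right)} = S - t$ ($h{\left(t,S \right)} = - t + S = S - t$)
$C{\left(x,r \right)} = \frac{x}{8}$
$o{\left(g \right)} = \sqrt{g}$ ($o{\left(g \right)} = \sqrt{g + \frac{g - g}{8}} = \sqrt{g + \frac{1}{8} \cdot 0} = \sqrt{g + 0} = \sqrt{g}$)
$\sqrt{a + o{\left(-217 \right)}} = \sqrt{- \frac{66738950}{682281} + \sqrt{-217}} = \sqrt{- \frac{66738950}{682281} + i \sqrt{217}}$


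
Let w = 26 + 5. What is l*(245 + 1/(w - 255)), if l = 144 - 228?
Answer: -164637/8 ≈ -20580.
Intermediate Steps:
w = 31
l = -84
l*(245 + 1/(w - 255)) = -84*(245 + 1/(31 - 255)) = -84*(245 + 1/(-224)) = -84*(245 - 1/224) = -84*54879/224 = -164637/8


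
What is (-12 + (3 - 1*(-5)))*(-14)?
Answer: 56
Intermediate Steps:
(-12 + (3 - 1*(-5)))*(-14) = (-12 + (3 + 5))*(-14) = (-12 + 8)*(-14) = -4*(-14) = 56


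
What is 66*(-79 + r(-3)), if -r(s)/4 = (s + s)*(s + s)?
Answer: -14718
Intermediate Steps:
r(s) = -16*s² (r(s) = -4*(s + s)*(s + s) = -4*2*s*2*s = -16*s²)
66*(-79 + r(-3)) = 66*(-79 - 16*(-3)²) = 66*(-79 - 16*9) = 66*(-79 - 144) = 66*(-223) = -14718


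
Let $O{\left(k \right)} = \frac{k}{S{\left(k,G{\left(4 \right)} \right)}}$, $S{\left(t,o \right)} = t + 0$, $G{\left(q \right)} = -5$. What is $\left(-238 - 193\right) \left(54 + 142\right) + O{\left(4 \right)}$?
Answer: $-84475$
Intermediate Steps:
$S{\left(t,o \right)} = t$
$O{\left(k \right)} = 1$ ($O{\left(k \right)} = \frac{k}{k} = 1$)
$\left(-238 - 193\right) \left(54 + 142\right) + O{\left(4 \right)} = \left(-238 - 193\right) \left(54 + 142\right) + 1 = \left(-431\right) 196 + 1 = -84476 + 1 = -84475$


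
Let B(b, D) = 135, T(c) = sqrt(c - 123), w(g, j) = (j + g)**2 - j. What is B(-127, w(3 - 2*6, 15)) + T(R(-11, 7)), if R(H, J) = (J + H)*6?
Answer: 135 + 7*I*sqrt(3) ≈ 135.0 + 12.124*I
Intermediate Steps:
w(g, j) = (g + j)**2 - j
R(H, J) = 6*H + 6*J (R(H, J) = (H + J)*6 = 6*H + 6*J)
T(c) = sqrt(-123 + c)
B(-127, w(3 - 2*6, 15)) + T(R(-11, 7)) = 135 + sqrt(-123 + (6*(-11) + 6*7)) = 135 + sqrt(-123 + (-66 + 42)) = 135 + sqrt(-123 - 24) = 135 + sqrt(-147) = 135 + 7*I*sqrt(3)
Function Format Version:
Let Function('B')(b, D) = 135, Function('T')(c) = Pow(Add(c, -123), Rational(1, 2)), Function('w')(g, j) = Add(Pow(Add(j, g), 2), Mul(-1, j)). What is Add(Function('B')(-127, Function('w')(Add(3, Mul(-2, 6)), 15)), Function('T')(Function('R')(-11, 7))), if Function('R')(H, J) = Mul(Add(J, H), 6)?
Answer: Add(135, Mul(7, I, Pow(3, Rational(1, 2)))) ≈ Add(135.00, Mul(12.124, I))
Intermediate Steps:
Function('w')(g, j) = Add(Pow(Add(g, j), 2), Mul(-1, j))
Function('R')(H, J) = Add(Mul(6, H), Mul(6, J)) (Function('R')(H, J) = Mul(Add(H, J), 6) = Add(Mul(6, H), Mul(6, J)))
Function('T')(c) = Pow(Add(-123, c), Rational(1, 2))
Add(Function('B')(-127, Function('w')(Add(3, Mul(-2, 6)), 15)), Function('T')(Function('R')(-11, 7))) = Add(135, Pow(Add(-123, Add(Mul(6, -11), Mul(6, 7))), Rational(1, 2))) = Add(135, Pow(Add(-123, Add(-66, 42)), Rational(1, 2))) = Add(135, Pow(Add(-123, -24), Rational(1, 2))) = Add(135, Pow(-147, Rational(1, 2))) = Add(135, Mul(7, I, Pow(3, Rational(1, 2))))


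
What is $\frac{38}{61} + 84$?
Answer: $\frac{5162}{61} \approx 84.623$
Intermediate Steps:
$\frac{38}{61} + 84 = \frac{5162}{61}$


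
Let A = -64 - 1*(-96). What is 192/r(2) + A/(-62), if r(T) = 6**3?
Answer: 104/279 ≈ 0.37276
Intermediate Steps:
A = 32 (A = -64 + 96 = 32)
r(T) = 216
192/r(2) + A/(-62) = 192/216 + 32/(-62) = 192*(1/216) + 32*(-1/62) = 8/9 - 16/31 = 104/279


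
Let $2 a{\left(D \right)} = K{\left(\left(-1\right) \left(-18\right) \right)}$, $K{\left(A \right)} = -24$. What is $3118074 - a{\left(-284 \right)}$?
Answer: $3118086$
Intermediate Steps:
$a{\left(D \right)} = -12$ ($a{\left(D \right)} = \frac{1}{2} \left(-24\right) = -12$)
$3118074 - a{\left(-284 \right)} = 3118074 - -12 = 3118074 + 12 = 3118086$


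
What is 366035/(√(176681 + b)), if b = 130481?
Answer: 366035*√307162/307162 ≈ 660.45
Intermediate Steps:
366035/(√(176681 + b)) = 366035/(√(176681 + 130481)) = 366035/(√307162) = 366035*(√307162/307162) = 366035*√307162/307162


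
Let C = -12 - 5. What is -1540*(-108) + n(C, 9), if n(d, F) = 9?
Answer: 166329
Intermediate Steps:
C = -17
-1540*(-108) + n(C, 9) = -1540*(-108) + 9 = 166320 + 9 = 166329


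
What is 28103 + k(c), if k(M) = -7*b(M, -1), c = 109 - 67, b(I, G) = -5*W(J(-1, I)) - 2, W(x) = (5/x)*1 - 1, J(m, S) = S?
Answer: 168517/6 ≈ 28086.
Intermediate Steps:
W(x) = -1 + 5/x (W(x) = 5/x - 1 = -1 + 5/x)
b(I, G) = -2 - 5*(5 - I)/I (b(I, G) = -5*(5 - I)/I - 2 = -2 - 5*(5 - I)/I)
c = 42
k(M) = -21 + 175/M (k(M) = -7*(3 - 25/M) = -21 + 175/M)
28103 + k(c) = 28103 + (-21 + 175/42) = 28103 + (-21 + 175*(1/42)) = 28103 + (-21 + 25/6) = 28103 - 101/6 = 168517/6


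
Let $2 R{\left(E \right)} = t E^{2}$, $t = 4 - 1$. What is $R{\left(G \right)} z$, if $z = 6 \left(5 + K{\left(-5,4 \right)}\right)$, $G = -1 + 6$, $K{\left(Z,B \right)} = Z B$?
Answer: $-3375$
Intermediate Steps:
$K{\left(Z,B \right)} = B Z$
$G = 5$
$t = 3$
$R{\left(E \right)} = \frac{3 E^{2}}{2}$
$z = -90$ ($z = 6 \left(5 + 4 \left(-5\right)\right) = 6 \left(5 - 20\right) = 6 \left(-15\right) = -90$)
$R{\left(G \right)} z = \frac{3 \cdot 5^{2}}{2} \left(-90\right) = \frac{3}{2} \cdot 25 \left(-90\right) = \frac{75}{2} \left(-90\right) = -3375$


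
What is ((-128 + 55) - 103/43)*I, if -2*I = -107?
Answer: -173447/43 ≈ -4033.7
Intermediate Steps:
I = 107/2 (I = -½*(-107) = 107/2 ≈ 53.500)
((-128 + 55) - 103/43)*I = ((-128 + 55) - 103/43)*(107/2) = (-73 - 103*1/43)*(107/2) = (-73 - 103/43)*(107/2) = -3242/43*107/2 = -173447/43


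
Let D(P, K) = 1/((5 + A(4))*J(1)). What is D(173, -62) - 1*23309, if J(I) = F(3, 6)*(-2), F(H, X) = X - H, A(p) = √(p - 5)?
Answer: -3636209/156 + I/156 ≈ -23309.0 + 0.0064103*I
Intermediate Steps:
A(p) = √(-5 + p)
J(I) = -6 (J(I) = (6 - 1*3)*(-2) = (6 - 3)*(-2) = 3*(-2) = -6)
D(P, K) = (-30 + 6*I)/936 (D(P, K) = 1/((5 + √(-5 + 4))*(-6)) = 1/((5 + √(-1))*(-6)) = 1/((5 + I)*(-6)) = 1/(-30 - 6*I) = (-30 + 6*I)/936)
D(173, -62) - 1*23309 = (-5/156 + I/156) - 1*23309 = (-5/156 + I/156) - 23309 = -3636209/156 + I/156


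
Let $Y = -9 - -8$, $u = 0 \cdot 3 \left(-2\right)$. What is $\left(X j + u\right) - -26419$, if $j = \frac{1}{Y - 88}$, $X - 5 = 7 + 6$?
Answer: $\frac{2351273}{89} \approx 26419.0$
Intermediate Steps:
$u = 0$ ($u = 0 \left(-2\right) = 0$)
$Y = -1$ ($Y = -9 + 8 = -1$)
$X = 18$ ($X = 5 + \left(7 + 6\right) = 5 + 13 = 18$)
$j = - \frac{1}{89}$ ($j = \frac{1}{-1 - 88} = \frac{1}{-89} = - \frac{1}{89} \approx -0.011236$)
$\left(X j + u\right) - -26419 = \left(18 \left(- \frac{1}{89}\right) + 0\right) - -26419 = \left(- \frac{18}{89} + 0\right) + 26419 = - \frac{18}{89} + 26419 = \frac{2351273}{89}$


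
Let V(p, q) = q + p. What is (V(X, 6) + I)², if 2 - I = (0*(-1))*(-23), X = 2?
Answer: 100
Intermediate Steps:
V(p, q) = p + q
I = 2 (I = 2 - 0*(-1)*(-23) = 2 - 0*(-23) = 2 - 1*0 = 2 + 0 = 2)
(V(X, 6) + I)² = ((2 + 6) + 2)² = (8 + 2)² = 10² = 100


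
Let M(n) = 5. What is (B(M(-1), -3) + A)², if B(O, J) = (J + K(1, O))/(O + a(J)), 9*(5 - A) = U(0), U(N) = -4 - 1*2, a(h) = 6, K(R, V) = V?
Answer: 37249/1089 ≈ 34.205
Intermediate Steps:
U(N) = -6 (U(N) = -4 - 2 = -6)
A = 17/3 (A = 5 - ⅑*(-6) = 5 + ⅔ = 17/3 ≈ 5.6667)
B(O, J) = (J + O)/(6 + O) (B(O, J) = (J + O)/(O + 6) = (J + O)/(6 + O))
(B(M(-1), -3) + A)² = ((-3 + 5)/(6 + 5) + 17/3)² = (2/11 + 17/3)² = (193/33)² = 37249/1089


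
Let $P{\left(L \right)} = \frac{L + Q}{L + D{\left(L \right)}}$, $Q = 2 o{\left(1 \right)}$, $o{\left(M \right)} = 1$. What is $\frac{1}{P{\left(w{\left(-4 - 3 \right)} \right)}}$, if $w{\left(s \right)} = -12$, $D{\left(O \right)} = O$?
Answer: $\frac{12}{5} \approx 2.4$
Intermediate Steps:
$Q = 2$ ($Q = 2 \cdot 1 = 2$)
$P{\left(L \right)} = \frac{2 + L}{2 L}$ ($P{\left(L \right)} = \frac{L + 2}{L + L} = \frac{2 + L}{2 L}$)
$\frac{1}{P{\left(w{\left(-4 - 3 \right)} \right)}} = \frac{1}{\frac{1}{2} \frac{1}{-12} \left(2 - 12\right)} = \frac{1}{\frac{1}{2} \left(- \frac{1}{12}\right) \left(-10\right)} = \frac{1}{\frac{5}{12}} = \frac{12}{5}$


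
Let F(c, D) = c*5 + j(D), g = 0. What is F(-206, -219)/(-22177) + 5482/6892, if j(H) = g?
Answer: 64336537/76421942 ≈ 0.84186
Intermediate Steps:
j(H) = 0
F(c, D) = 5*c (F(c, D) = c*5 + 0 = 5*c + 0 = 5*c)
F(-206, -219)/(-22177) + 5482/6892 = (5*(-206))/(-22177) + 5482/6892 = -1030*(-1/22177) + 5482*(1/6892) = 1030/22177 + 2741/3446 = 64336537/76421942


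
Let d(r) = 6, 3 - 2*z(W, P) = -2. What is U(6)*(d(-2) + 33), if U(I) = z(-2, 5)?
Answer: 195/2 ≈ 97.500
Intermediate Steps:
z(W, P) = 5/2 (z(W, P) = 3/2 - 1/2*(-2) = 3/2 + 1 = 5/2)
U(I) = 5/2
U(6)*(d(-2) + 33) = 5*(6 + 33)/2 = (5/2)*39 = 195/2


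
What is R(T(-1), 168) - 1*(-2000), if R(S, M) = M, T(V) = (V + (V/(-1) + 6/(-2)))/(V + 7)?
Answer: 2168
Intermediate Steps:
T(V) = -3/(7 + V) (T(V) = (V + (V*(-1) + 6*(-½)))/(7 + V) = (V + (-V - 3))/(7 + V) = (V + (-3 - V))/(7 + V) = -3/(7 + V))
R(T(-1), 168) - 1*(-2000) = 168 - 1*(-2000) = 168 + 2000 = 2168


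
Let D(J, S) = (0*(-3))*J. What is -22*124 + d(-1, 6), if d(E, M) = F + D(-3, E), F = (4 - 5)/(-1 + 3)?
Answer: -5457/2 ≈ -2728.5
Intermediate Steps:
D(J, S) = 0 (D(J, S) = 0*J = 0)
F = -½ (F = -1/2 = -1*½ = -½ ≈ -0.50000)
d(E, M) = -½ (d(E, M) = -½ + 0 = -½)
-22*124 + d(-1, 6) = -22*124 - ½ = -2728 - ½ = -5457/2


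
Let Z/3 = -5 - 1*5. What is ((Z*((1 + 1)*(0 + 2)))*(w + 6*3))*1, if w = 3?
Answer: -2520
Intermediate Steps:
Z = -30 (Z = 3*(-5 - 1*5) = 3*(-5 - 5) = 3*(-10) = -30)
((Z*((1 + 1)*(0 + 2)))*(w + 6*3))*1 = ((-30*(1 + 1)*(0 + 2))*(3 + 6*3))*1 = ((-60*2)*(3 + 18))*1 = (-30*4*21)*1 = -120*21*1 = -2520*1 = -2520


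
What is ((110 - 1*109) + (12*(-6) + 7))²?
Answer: 4096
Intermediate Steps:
((110 - 1*109) + (12*(-6) + 7))² = ((110 - 109) + (-72 + 7))² = (1 - 65)² = (-64)² = 4096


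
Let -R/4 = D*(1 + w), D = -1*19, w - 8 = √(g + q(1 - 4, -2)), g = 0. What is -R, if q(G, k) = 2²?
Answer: -836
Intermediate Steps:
q(G, k) = 4
w = 10 (w = 8 + √(0 + 4) = 8 + √4 = 8 + 2 = 10)
D = -19
R = 836 (R = -(-76)*(1 + 10) = -(-76)*11 = -4*(-209) = 836)
-R = -1*836 = -836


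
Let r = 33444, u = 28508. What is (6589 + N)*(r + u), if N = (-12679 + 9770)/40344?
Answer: 2058538787008/5043 ≈ 4.0820e+8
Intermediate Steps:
N = -2909/40344 (N = -2909*1/40344 = -2909/40344 ≈ -0.072105)
(6589 + N)*(r + u) = (6589 - 2909/40344)*(33444 + 28508) = (265823707/40344)*61952 = 2058538787008/5043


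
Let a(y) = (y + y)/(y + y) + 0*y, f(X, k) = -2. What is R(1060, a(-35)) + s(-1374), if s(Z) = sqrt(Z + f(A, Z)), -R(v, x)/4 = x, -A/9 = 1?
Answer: -4 + 4*I*sqrt(86) ≈ -4.0 + 37.094*I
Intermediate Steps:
A = -9 (A = -9*1 = -9)
a(y) = 1 (a(y) = (2*y)/((2*y)) + 0 = (2*y)*(1/(2*y)) + 0 = 1 + 0 = 1)
R(v, x) = -4*x
s(Z) = sqrt(-2 + Z) (s(Z) = sqrt(Z - 2) = sqrt(-2 + Z))
R(1060, a(-35)) + s(-1374) = -4*1 + sqrt(-2 - 1374) = -4 + sqrt(-1376) = -4 + 4*I*sqrt(86)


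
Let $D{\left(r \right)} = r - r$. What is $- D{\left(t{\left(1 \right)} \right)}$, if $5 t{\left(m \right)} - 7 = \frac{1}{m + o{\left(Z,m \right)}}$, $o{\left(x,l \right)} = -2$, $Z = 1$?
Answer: $0$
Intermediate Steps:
$t{\left(m \right)} = \frac{7}{5} + \frac{1}{5 \left(-2 + m\right)}$ ($t{\left(m \right)} = \frac{7}{5} + \frac{1}{5 \left(m - 2\right)} = \frac{7}{5} + \frac{1}{5 \left(-2 + m\right)}$)
$D{\left(r \right)} = 0$
$- D{\left(t{\left(1 \right)} \right)} = \left(-1\right) 0 = 0$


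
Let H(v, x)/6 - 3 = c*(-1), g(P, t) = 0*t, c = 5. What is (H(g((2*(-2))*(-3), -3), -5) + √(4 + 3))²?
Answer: (12 - √7)² ≈ 87.502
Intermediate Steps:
g(P, t) = 0
H(v, x) = -12 (H(v, x) = 18 + 6*(5*(-1)) = 18 + 6*(-5) = 18 - 30 = -12)
(H(g((2*(-2))*(-3), -3), -5) + √(4 + 3))² = (-12 + √(4 + 3))² = (-12 + √7)²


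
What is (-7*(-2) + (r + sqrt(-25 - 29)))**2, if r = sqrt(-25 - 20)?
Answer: (14 + 3*I*sqrt(5) + 3*I*sqrt(6))**2 ≈ -1.59 + 393.59*I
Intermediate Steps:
r = 3*I*sqrt(5) (r = sqrt(-45) = 3*I*sqrt(5) ≈ 6.7082*I)
(-7*(-2) + (r + sqrt(-25 - 29)))**2 = (-7*(-2) + (3*I*sqrt(5) + sqrt(-25 - 29)))**2 = (14 + (3*I*sqrt(5) + sqrt(-54)))**2 = (14 + (3*I*sqrt(5) + 3*I*sqrt(6)))**2 = (14 + 3*I*sqrt(5) + 3*I*sqrt(6))**2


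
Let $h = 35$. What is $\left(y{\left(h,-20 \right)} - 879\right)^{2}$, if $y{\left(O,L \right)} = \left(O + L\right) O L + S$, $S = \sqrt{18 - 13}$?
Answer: $\left(-11379 + \sqrt{5}\right)^{2} \approx 1.2943 \cdot 10^{8}$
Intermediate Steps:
$S = \sqrt{5} \approx 2.2361$
$y{\left(O,L \right)} = \sqrt{5} + L O \left(L + O\right)$ ($y{\left(O,L \right)} = \left(O + L\right) O L + \sqrt{5} = \left(L + O\right) O L + \sqrt{5} = O \left(L + O\right) L + \sqrt{5} = L O \left(L + O\right) + \sqrt{5} = \sqrt{5} + L O \left(L + O\right)$)
$\left(y{\left(h,-20 \right)} - 879\right)^{2} = \left(\left(\sqrt{5} - 20 \cdot 35^{2} + 35 \left(-20\right)^{2}\right) - 879\right)^{2} = \left(\left(\sqrt{5} - 24500 + 35 \cdot 400\right) - 879\right)^{2} = \left(\left(\sqrt{5} - 24500 + 14000\right) - 879\right)^{2} = \left(\left(-10500 + \sqrt{5}\right) - 879\right)^{2} = \left(-11379 + \sqrt{5}\right)^{2}$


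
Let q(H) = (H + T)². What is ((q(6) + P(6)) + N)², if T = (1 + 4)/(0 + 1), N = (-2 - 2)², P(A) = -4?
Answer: 17689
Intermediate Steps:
N = 16 (N = (-4)² = 16)
T = 5 (T = 5/1 = 5*1 = 5)
q(H) = (5 + H)² (q(H) = (H + 5)² = (5 + H)²)
((q(6) + P(6)) + N)² = (((5 + 6)² - 4) + 16)² = ((11² - 4) + 16)² = ((121 - 4) + 16)² = (117 + 16)² = 133² = 17689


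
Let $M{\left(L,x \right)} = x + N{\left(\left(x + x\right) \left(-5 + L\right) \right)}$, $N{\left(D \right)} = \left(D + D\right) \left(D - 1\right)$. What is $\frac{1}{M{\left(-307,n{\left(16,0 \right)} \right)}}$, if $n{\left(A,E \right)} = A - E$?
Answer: $\frac{1}{199380496} \approx 5.0155 \cdot 10^{-9}$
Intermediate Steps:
$N{\left(D \right)} = 2 D \left(-1 + D\right)$
$M{\left(L,x \right)} = x + 4 x \left(-1 + 2 x \left(-5 + L\right)\right) \left(-5 + L\right)$ ($M{\left(L,x \right)} = x + 2 \left(x + x\right) \left(-5 + L\right) \left(-1 + \left(x + x\right) \left(-5 + L\right)\right) = x + 2 \cdot 2 x \left(-5 + L\right) \left(-1 + 2 x \left(-5 + L\right)\right) = x + 4 x \left(-1 + 2 x \left(-5 + L\right)\right) \left(-5 + L\right)$)
$\frac{1}{M{\left(-307,n{\left(16,0 \right)} \right)}} = \frac{1}{\left(16 - 0\right) \left(1 + 4 \left(-1 + 2 \left(16 - 0\right) \left(-5 - 307\right)\right) \left(-5 - 307\right)\right)} = \frac{1}{\left(16 + 0\right) \left(1 + 4 \left(-1 + 2 \left(16 + 0\right) \left(-312\right)\right) \left(-312\right)\right)} = \frac{1}{16 \left(1 + 4 \left(-1 + 2 \cdot 16 \left(-312\right)\right) \left(-312\right)\right)} = \frac{1}{16 \left(1 + 4 \left(-1 - 9984\right) \left(-312\right)\right)} = \frac{1}{16 \left(1 + 4 \left(-9985\right) \left(-312\right)\right)} = \frac{1}{16 \left(1 + 12461280\right)} = \frac{1}{16 \cdot 12461281} = \frac{1}{199380496}$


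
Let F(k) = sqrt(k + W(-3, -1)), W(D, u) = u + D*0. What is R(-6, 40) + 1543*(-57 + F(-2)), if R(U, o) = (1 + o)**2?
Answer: -86270 + 1543*I*sqrt(3) ≈ -86270.0 + 2672.6*I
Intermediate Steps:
W(D, u) = u (W(D, u) = u + 0 = u)
F(k) = sqrt(-1 + k) (F(k) = sqrt(k - 1) = sqrt(-1 + k))
R(-6, 40) + 1543*(-57 + F(-2)) = (1 + 40)**2 + 1543*(-57 + sqrt(-1 - 2)) = 41**2 + 1543*(-57 + sqrt(-3)) = 1681 + 1543*(-57 + I*sqrt(3)) = 1681 + (-87951 + 1543*I*sqrt(3)) = -86270 + 1543*I*sqrt(3)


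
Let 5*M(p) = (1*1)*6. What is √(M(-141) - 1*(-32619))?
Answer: √815505/5 ≈ 180.61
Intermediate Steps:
M(p) = 6/5 (M(p) = ((1*1)*6)/5 = (1*6)/5 = (⅕)*6 = 6/5)
√(M(-141) - 1*(-32619)) = √(6/5 - 1*(-32619)) = √(6/5 + 32619) = √(163101/5) = √815505/5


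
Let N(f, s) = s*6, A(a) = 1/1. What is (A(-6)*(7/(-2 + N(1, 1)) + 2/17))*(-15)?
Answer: -1905/68 ≈ -28.015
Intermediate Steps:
A(a) = 1
N(f, s) = 6*s
(A(-6)*(7/(-2 + N(1, 1)) + 2/17))*(-15) = (1*(7/(-2 + 6*1) + 2/17))*(-15) = (1*(7/(-2 + 6) + 2*(1/17)))*(-15) = (1*(7/4 + 2/17))*(-15) = (1*(127/68))*(-15) = (127/68)*(-15) = -1905/68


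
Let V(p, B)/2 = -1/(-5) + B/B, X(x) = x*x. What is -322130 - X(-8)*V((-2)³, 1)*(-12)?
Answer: -1601434/5 ≈ -3.2029e+5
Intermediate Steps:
X(x) = x²
V(p, B) = 12/5 (V(p, B) = 2*(-1/(-5) + B/B) = 2*(-1*(-⅕) + 1) = 2*(⅕ + 1) = 2*(6/5) = 12/5)
-322130 - X(-8)*V((-2)³, 1)*(-12) = -322130 - (-8)²*(12/5)*(-12) = -322130 - 64*(12/5)*(-12) = -322130 - 768*(-12)/5 = -322130 - 1*(-9216/5) = -322130 + 9216/5 = -1601434/5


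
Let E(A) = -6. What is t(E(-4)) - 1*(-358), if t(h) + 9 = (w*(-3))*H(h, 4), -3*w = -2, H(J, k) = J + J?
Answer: 373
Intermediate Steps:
H(J, k) = 2*J
w = ⅔ (w = -⅓*(-2) = ⅔ ≈ 0.66667)
t(h) = -9 - 4*h (t(h) = -9 + ((⅔)*(-3))*(2*h) = -9 - 4*h)
t(E(-4)) - 1*(-358) = (-9 - 4*(-6)) - 1*(-358) = (-9 + 24) + 358 = 15 + 358 = 373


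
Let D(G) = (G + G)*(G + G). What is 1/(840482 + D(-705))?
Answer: 1/2828582 ≈ 3.5353e-7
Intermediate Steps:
D(G) = 4*G**2 (D(G) = (2*G)*(2*G) = 4*G**2)
1/(840482 + D(-705)) = 1/(840482 + 4*(-705)**2) = 1/(840482 + 4*497025) = 1/(840482 + 1988100) = 1/2828582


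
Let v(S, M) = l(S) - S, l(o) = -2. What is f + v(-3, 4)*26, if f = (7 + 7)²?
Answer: 222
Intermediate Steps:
f = 196 (f = 14² = 196)
v(S, M) = -2 - S
f + v(-3, 4)*26 = 196 + (-2 - 1*(-3))*26 = 196 + (-2 + 3)*26 = 196 + 1*26 = 196 + 26 = 222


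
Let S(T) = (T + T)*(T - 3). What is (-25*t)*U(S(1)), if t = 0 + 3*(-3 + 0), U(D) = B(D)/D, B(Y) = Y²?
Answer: -900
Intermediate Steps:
S(T) = 2*T*(-3 + T) (S(T) = (2*T)*(-3 + T) = 2*T*(-3 + T))
U(D) = D (U(D) = D²/D = D)
t = -9 (t = 0 + 3*(-3) = 0 - 9 = -9)
(-25*t)*U(S(1)) = (-25*(-9))*(2*1*(-3 + 1)) = 225*(2*1*(-2)) = 225*(-4) = -900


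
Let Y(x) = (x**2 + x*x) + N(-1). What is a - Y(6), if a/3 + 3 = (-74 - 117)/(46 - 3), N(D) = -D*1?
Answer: -4099/43 ≈ -95.326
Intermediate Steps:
N(D) = -D
a = -960/43 (a = -9 + 3*((-74 - 117)/(46 - 3)) = -9 + 3*(-191/43) = -9 - 573/43 = -960/43 ≈ -22.326)
Y(x) = 1 + 2*x**2 (Y(x) = (x**2 + x*x) - 1*(-1) = (x**2 + x**2) + 1 = 2*x**2 + 1 = 1 + 2*x**2)
a - Y(6) = -960/43 - (1 + 2*6**2) = -960/43 - (1 + 2*36) = -960/43 - (1 + 72) = -960/43 - 1*73 = -960/43 - 73 = -4099/43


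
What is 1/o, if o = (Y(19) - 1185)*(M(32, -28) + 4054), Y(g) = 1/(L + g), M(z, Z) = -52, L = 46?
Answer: -65/308250048 ≈ -2.1087e-7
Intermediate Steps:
Y(g) = 1/(46 + g)
o = -308250048/65 (o = (1/(46 + 19) - 1185)*(-52 + 4054) = (1/65 - 1185)*4002 = -77024/65*4002 = -308250048/65 ≈ -4.7423e+6)
1/o = 1/(-308250048/65) = -65/308250048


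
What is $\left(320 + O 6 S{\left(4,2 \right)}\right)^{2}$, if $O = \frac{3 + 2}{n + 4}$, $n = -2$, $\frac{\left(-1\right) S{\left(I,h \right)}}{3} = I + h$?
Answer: $2500$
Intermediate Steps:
$S{\left(I,h \right)} = - 3 I - 3 h$ ($S{\left(I,h \right)} = - 3 \left(I + h\right) = - 3 I - 3 h$)
$O = \frac{5}{2}$ ($O = \frac{3 + 2}{-2 + 4} = \frac{5}{2} \approx 2.5$)
$\left(320 + O 6 S{\left(4,2 \right)}\right)^{2} = \left(320 + \frac{5}{2} \cdot 6 \left(\left(-3\right) 4 - 6\right)\right)^{2} = \left(320 + 15 \left(-12 - 6\right)\right)^{2} = \left(320 + 15 \left(-18\right)\right)^{2} = \left(320 - 270\right)^{2} = 50^{2} = 2500$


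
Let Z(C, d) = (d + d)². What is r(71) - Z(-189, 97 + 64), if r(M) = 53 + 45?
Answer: -103586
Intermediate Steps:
r(M) = 98
Z(C, d) = 4*d² (Z(C, d) = (2*d)² = 4*d²)
r(71) - Z(-189, 97 + 64) = 98 - 4*(97 + 64)² = 98 - 4*161² = 98 - 4*25921 = 98 - 1*103684 = 98 - 103684 = -103586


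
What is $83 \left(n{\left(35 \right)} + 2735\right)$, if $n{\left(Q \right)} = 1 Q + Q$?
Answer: $232815$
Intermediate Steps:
$n{\left(Q \right)} = 2 Q$ ($n{\left(Q \right)} = Q + Q = 2 Q$)
$83 \left(n{\left(35 \right)} + 2735\right) = 83 \left(2 \cdot 35 + 2735\right) = 83 \left(70 + 2735\right) = 83 \cdot 2805 = 232815$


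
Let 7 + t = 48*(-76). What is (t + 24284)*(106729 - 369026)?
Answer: -5410924813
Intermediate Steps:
t = -3655 (t = -7 + 48*(-76) = -7 - 3648 = -3655)
(t + 24284)*(106729 - 369026) = (-3655 + 24284)*(106729 - 369026) = 20629*(-262297) = -5410924813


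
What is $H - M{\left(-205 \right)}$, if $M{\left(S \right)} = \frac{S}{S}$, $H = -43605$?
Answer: $-43606$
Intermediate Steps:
$M{\left(S \right)} = 1$
$H - M{\left(-205 \right)} = -43605 - 1 = -43606$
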